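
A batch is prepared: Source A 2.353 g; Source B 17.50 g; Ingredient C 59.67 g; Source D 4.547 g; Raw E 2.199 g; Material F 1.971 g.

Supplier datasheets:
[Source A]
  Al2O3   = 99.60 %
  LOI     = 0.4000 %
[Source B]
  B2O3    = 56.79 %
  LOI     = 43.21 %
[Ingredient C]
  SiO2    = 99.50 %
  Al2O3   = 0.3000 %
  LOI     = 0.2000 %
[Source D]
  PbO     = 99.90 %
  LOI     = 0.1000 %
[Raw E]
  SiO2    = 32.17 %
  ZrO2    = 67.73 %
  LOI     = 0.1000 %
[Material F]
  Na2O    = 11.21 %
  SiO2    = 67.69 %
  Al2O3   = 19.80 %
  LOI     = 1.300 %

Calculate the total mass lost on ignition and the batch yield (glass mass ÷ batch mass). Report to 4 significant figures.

LOI loss = 7.723 g; glass = 80.52 g; yield = 91.25%

The whole derivation keeps full float precision through the solve — in-progress results are rounded to 4 significant digits when displayed — a single rounding produces each reported result — derived quantities (totals, six oxide percentages, the yield, glass mass, ignition loss) are computed in full float precision from the weighed amounts for 80.52 g of glass, as given in question or answer.
Loss on ignition, line by line:
  Source A: 2.353 × 0.004000 = 0.009412 g
  Source B: 17.50 × 0.4321 = 7.562 g
  Ingredient C: 59.67 × 0.002000 = 0.1193 g
  Source D: 4.547 × 0.001000 = 0.004547 g
  Raw E: 2.199 × 0.001000 = 0.002199 g
  Material F: 1.971 × 0.01300 = 0.02562 g
Total LOI = 7.723 g
Glass = batch − LOI = 88.24 − 7.723 = 80.52 g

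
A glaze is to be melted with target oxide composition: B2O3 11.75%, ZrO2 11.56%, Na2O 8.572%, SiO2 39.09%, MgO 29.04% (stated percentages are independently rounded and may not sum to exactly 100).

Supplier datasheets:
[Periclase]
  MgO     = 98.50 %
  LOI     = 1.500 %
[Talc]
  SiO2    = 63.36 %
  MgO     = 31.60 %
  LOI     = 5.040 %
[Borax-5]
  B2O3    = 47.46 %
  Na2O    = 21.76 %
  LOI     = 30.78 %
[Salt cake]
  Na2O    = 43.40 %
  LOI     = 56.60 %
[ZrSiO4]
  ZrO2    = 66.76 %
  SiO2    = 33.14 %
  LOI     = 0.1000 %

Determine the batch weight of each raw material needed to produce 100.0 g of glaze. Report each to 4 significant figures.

Every computation keeps exact precision throughout. Rounding to 4 significant figures governs each mid-chain value as shown. Every reported result receives exactly one rounding; derived quantities are re-derived from the batch weights at 100.0 g of glass at full float precision (LOI, the totals, glass mass, the yield, five oxide percentages) as set out in the problem or answer text.
Target masses of each oxide per 100.0 g glaze:
  B2O3: 11.75% × 100.0 = 11.75 g
  ZrO2: 11.56% × 100.0 = 11.56 g
  Na2O: 8.572% × 100.0 = 8.572 g
  SiO2: 39.09% × 100.0 = 39.09 g
  MgO: 29.04% × 100.0 = 29.04 g
Per-oxide balance check with the batch weights as given, for the quoted basis mass (sums match the target masses inside rounding margins):
  B2O3: 24.76·0.4746 = 11.75 g (target 11.75 g)
  ZrO2: 17.32·0.6676 = 11.56 g (target 11.56 g)
  Na2O: 24.76·0.2176 + 7.338·0.4340 = 8.572 g (target 8.572 g)
  SiO2: 52.64·0.6336 + 17.32·0.3314 = 39.09 g (target 39.09 g)
  MgO: 12.60·0.9850 + 52.64·0.3160 = 29.05 g (target 29.04 g)
Auditing the glass mass value: the batch minus its LOI: 100.0 g (per-oxide target masses sum to 100.0 g; with the basis standing at 100.0 g — differing by rounding only).
Whole-batch sum: Σ batch = 114.7 g; the LOI term Σ batch·LOI equals 14.63 g; yield, glass over the total, = 87.24%.

Batch per 100.0 g glaze:
  Periclase: 12.60 g
  Talc: 52.64 g
  Borax-5: 24.76 g
  Salt cake: 7.338 g
  ZrSiO4: 17.32 g
Total batch = 114.7 g; LOI loss = 14.63 g; yield = 87.24%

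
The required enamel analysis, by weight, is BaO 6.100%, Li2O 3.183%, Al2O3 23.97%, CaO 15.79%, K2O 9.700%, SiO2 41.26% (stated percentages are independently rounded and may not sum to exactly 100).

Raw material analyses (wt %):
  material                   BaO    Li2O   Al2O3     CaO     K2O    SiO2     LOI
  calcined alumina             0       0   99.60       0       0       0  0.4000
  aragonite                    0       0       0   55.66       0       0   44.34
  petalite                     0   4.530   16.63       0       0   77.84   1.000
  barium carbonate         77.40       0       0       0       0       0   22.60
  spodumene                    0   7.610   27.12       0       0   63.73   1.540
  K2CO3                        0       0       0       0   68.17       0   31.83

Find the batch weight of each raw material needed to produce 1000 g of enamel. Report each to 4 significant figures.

Mid-chain values are rounded to 4 significant digits wherever printed. Every computation runs at full float precision from first step to last. Exactly one rounding lands on each reported number. All derived quantities are computed at exact precision (six oxide percentages, glass mass, LOI, the totals, the yield) from the weighed amounts per 1000 g of glass, as they appear in problem or answer.
Target masses of each oxide per 1000 g enamel:
  BaO: 6.100% × 1000 = 61.00 g
  Li2O: 3.183% × 1000 = 31.83 g
  Al2O3: 23.97% × 1000 = 239.7 g
  CaO: 15.79% × 1000 = 157.9 g
  K2O: 9.700% × 1000 = 97.00 g
  SiO2: 41.26% × 1000 = 412.6 g
A balance pass over the oxides, applying the batch weights above, against the basis in use (every target is met by its sum within answer rounding):
  BaO: 78.81·0.7740 = 61.00 g (target 61.00 g)
  Li2O: 366.0·0.04530 + 200.4·0.07610 = 31.83 g (target 31.83 g)
  Al2O3: 125.0·0.9960 + 366.0·0.1663 + 200.4·0.2712 = 239.7 g (target 239.7 g)
  CaO: 283.7·0.5566 = 157.9 g (target 157.9 g)
  K2O: 142.3·0.6817 = 97.01 g (target 97.00 g)
  SiO2: 366.0·0.7784 + 200.4·0.6373 = 412.6 g (target 412.6 g)
Consistency of the glass mass: net batch after ignition = 1000 g (per-oxide target masses sum to 1000 g; against the stated basis, 1000 g — rounding explains the deltas).
Adding the batch up: Σ batch = 1196 g; LOI loss = Σ batch·LOI = 196.1 g; yield = glass ÷ total batch = 83.60%.

Batch per 1000 g enamel:
  calcined alumina: 125.0 g
  aragonite: 283.7 g
  petalite: 366.0 g
  barium carbonate: 78.81 g
  spodumene: 200.4 g
  K2CO3: 142.3 g
Total batch = 1196 g; LOI loss = 196.1 g; yield = 83.60%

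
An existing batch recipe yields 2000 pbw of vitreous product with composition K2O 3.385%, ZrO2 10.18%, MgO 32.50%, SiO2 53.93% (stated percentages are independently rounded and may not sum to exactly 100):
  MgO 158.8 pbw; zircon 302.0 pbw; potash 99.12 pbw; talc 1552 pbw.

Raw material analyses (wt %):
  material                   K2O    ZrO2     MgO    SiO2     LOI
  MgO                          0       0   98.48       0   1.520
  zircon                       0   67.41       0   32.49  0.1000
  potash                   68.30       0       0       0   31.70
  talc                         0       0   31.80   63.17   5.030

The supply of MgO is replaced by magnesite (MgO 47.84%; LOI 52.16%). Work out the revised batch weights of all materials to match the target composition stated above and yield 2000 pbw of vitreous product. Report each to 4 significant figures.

Revised batch per 2000 pbw vitreous product:
  magnesite: 327.0 pbw
  zircon: 302.0 pbw
  potash: 99.12 pbw
  talc: 1552 pbw
Total batch = 2280 pbw; LOI loss = 280.4 pbw

The intermediate values are shown, with 4-significant-figure rounding, alongside each step — all internal work maintains full precision through every step. Every reported number sees exactly one rounding. All derived quantities (net glass mass, yield, totals, the four compositions, ignition loss) are re-derived starting from the weights for 2000 pbw of glass at full float precision precisely as stated by question or answer.
Oxide-by-oxide targets in 2000 pbw vitreous product:
  K2O: 3.385% × 2000 = 67.70 pbw
  ZrO2: 10.18% × 2000 = 203.6 pbw
  MgO: 32.50% × 2000 = 650.0 pbw
  SiO2: 53.93% × 2000 = 1079 pbw
Mass-balance tally per oxide with the batch weights as given, per the basis as stated (sum by sum, the targets are met once rounding is allowed for):
  K2O: 99.12·0.6830 = 67.70 pbw (target 67.70 pbw)
  ZrO2: 302.0·0.6741 = 203.6 pbw (target 203.6 pbw)
  MgO: 327.0·0.4784 + 1552·0.3180 = 650.0 pbw (target 650.0 pbw)
  SiO2: 302.0·0.3249 + 1552·0.6317 = 1079 pbw (target 1079 pbw)
The glass-mass cross-check: net batch after ignition = 2000 pbw (oxide target masses add up to 2000 pbw; with the basis standing at 2000 pbw — a pure rounding effect).
Total batch = Σ batch = 2280 pbw; LOI loss = Σ batch·LOI = 280.4 pbw; yield: glass divided by total = 87.70%.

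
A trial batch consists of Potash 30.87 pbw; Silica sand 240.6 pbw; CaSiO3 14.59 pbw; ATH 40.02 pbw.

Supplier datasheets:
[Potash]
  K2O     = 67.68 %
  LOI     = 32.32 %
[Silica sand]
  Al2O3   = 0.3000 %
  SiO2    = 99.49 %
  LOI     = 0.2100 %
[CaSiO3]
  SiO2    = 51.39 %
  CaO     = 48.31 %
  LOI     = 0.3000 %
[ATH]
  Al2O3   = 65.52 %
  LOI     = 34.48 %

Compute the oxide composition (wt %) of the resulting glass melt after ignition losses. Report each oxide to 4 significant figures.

The whole derivation runs at full float precision in every operation; values along the way are shown (rounded to four significant figures) across the worked steps; every reported value takes exactly one rounding. The derived quantities (totals, the four compositions, yield, ignition loss, net glass mass) are re-derived using the weight values for 301.8 pbw of glass in full float precision precisely as stated by question or answer.
Delivered oxide masses:
  Al2O3: 240.6·0.003000 + 40.02·0.6552 = 26.94 pbw
  SiO2: 240.6·0.9949 + 14.59·0.5139 = 246.9 pbw
  CaO: 14.59·0.4831 = 7.048 pbw
  K2O: 30.87·0.6768 = 20.89 pbw
LOI: 30.87·0.3232 + 240.6·0.002100 + 14.59·0.003000 + 40.02·0.3448 = 24.33 pbw
Resulting glass, batch − LOI: 326.1 − 24.33 = 301.8 pbw (equal to the oxide-mass sum)
wt % = oxide mass / glass mass × 100

Glass mass = 301.8 pbw (batch 326.1 − LOI 24.33).
Composition: Al2O3 8.929%, SiO2 81.81%, CaO 2.336%, K2O 6.924%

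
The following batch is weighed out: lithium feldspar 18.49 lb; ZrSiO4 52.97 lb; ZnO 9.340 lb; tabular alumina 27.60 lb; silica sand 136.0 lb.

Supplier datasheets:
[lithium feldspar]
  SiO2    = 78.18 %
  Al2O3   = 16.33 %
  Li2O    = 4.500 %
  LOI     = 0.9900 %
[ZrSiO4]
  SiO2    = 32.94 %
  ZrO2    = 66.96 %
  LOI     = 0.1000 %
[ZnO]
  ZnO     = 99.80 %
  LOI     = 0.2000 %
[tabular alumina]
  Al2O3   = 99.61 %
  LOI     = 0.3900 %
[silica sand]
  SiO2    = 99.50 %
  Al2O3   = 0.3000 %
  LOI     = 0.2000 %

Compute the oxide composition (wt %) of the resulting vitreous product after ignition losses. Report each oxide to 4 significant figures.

Glass mass = 243.8 lb (batch 244.4 − LOI 0.6343).
Composition: SiO2 68.60%, ZnO 3.824%, Al2O3 12.68%, ZrO2 14.55%, Li2O 0.3413%

Rounding to four significant figures governs each in-between result as displayed; each numeric step carries full float precision throughout — every reported value carries a single rounding. Derived quantities (yield, the totals, the five compositions, net glass mass, LOI) are computed in full float precision using the weight values on 243.8 lb of glass, precisely as stated by question or answer.
Per-oxide mass from batch:
  SiO2: 18.49·0.7818 + 52.97·0.3294 + 136.0·0.9950 = 167.2 lb
  ZnO: 9.340·0.9980 = 9.321 lb
  Al2O3: 18.49·0.1633 + 27.60·0.9961 + 136.0·0.003000 = 30.92 lb
  ZrO2: 52.97·0.6696 = 35.47 lb
  Li2O: 18.49·0.04500 = 0.8320 lb
LOI: 18.49·0.009900 + 52.97·0.001000 + 9.340·0.002000 + 27.60·0.003900 + 136.0·0.002000 = 0.6343 lb
The glass mass, total less LOI, = 244.4 − 0.6343 = 243.8 lb (the oxide masses sum to this)
percent share: oxide ÷ glass, ×100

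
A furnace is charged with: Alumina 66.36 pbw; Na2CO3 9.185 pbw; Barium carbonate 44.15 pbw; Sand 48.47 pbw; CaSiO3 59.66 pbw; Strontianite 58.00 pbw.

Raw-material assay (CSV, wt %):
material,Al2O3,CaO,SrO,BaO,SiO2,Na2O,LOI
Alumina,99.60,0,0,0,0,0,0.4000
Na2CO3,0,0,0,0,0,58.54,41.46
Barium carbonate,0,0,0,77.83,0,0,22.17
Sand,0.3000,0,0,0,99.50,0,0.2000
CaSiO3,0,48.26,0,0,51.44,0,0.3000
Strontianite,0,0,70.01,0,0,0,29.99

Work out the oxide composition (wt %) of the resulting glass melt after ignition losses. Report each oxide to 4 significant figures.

The intermediate values appear rounded to 4 significant figures between the steps — the whole derivation carries full precision all the way through; a single rounding produces each reported figure. The derived quantities, which include LOI, net glass mass, the totals, six oxide percentages, yield, are re-derived at exact precision, as quoted within the problem or answer text, starting from the weights for 254.3 pbw of glass.
Mass of each oxide from the mix:
  Al2O3: 66.36·0.9960 + 48.47·0.003000 = 66.24 pbw
  CaO: 59.66·0.4826 = 28.79 pbw
  SrO: 58.00·0.7001 = 40.61 pbw
  BaO: 44.15·0.7783 = 34.36 pbw
  SiO2: 48.47·0.9950 + 59.66·0.5144 = 78.92 pbw
  Na2O: 9.185·0.5854 = 5.377 pbw
LOI: 66.36·0.004000 + 9.185·0.4146 + 44.15·0.2217 + 48.47·0.002000 + 59.66·0.003000 + 58.00·0.2999 = 31.53 pbw
Glass = total batch minus LOI = 285.8 − 31.53 = 254.3 pbw (matching Σ of the oxides)
wt % = 100 × oxide mass / glass mass

Glass mass = 254.3 pbw (batch 285.8 − LOI 31.53).
Composition: Al2O3 26.05%, CaO 11.32%, SrO 15.97%, BaO 13.51%, SiO2 31.03%, Na2O 2.114%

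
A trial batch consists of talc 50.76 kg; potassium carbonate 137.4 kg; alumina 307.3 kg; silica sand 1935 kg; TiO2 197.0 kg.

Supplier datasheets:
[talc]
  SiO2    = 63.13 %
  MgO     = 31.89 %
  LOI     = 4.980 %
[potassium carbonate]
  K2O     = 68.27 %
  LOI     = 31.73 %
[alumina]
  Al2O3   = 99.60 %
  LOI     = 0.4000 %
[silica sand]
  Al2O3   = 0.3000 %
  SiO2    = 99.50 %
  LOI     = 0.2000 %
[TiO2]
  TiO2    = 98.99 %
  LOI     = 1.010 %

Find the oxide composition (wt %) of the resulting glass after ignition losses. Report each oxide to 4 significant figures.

Glass mass = 2574 kg (batch 2627 − LOI 53.21).
Composition: Al2O3 12.12%, SiO2 76.04%, MgO 0.6288%, TiO2 7.575%, K2O 3.644%

All arithmetic keeps full float precision at every stage. Rounding to four significant figures governs every working value as shown. A single rounding finalizes each reported number. Derived quantities, which include the five compositions, the yield, the totals, glass mass, ignition loss, are recomputed in full float precision, precisely as stated by the question or the answer, using the weight values on 2574 kg of glass.
Delivered oxide masses:
  Al2O3: 307.3·0.9960 + 1935·0.003000 = 311.9 kg
  SiO2: 50.76·0.6313 + 1935·0.9950 = 1957 kg
  MgO: 50.76·0.3189 = 16.19 kg
  TiO2: 197.0·0.9899 = 195.0 kg
  K2O: 137.4·0.6827 = 93.80 kg
LOI: 50.76·0.04980 + 137.4·0.3173 + 307.3·0.004000 + 1935·0.002000 + 197.0·0.01010 = 53.21 kg
batch − LOI leaves glass = 2627 − 53.21 = 2574 kg (= Σ oxide masses)
oxide / glass × 100 gives the wt %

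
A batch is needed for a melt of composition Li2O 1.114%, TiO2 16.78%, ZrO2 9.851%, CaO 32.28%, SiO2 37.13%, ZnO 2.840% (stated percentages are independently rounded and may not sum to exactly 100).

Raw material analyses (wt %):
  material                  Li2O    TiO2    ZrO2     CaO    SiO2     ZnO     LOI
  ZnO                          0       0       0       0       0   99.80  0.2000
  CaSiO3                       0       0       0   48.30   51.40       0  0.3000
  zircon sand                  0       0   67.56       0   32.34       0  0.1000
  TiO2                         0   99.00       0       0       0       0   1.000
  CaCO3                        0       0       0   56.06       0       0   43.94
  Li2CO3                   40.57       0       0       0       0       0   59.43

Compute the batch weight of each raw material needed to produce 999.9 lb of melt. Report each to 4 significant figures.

Every computation keeps full float precision all the way through; working values are displayed rounded to 4 significant digits. Every reported figure is rounded only once — derived quantities are rebuilt from the batch weights at 999.9 lb of glass in full float precision (glass mass, LOI, six oxide percentages, the yield, totals) as set out in either problem or answer.
Target oxide masses per 999.9 lb melt:
  Li2O: 1.114% × 999.9 = 11.14 lb
  TiO2: 16.78% × 999.9 = 167.8 lb
  ZrO2: 9.851% × 999.9 = 98.50 lb
  CaO: 32.28% × 999.9 = 322.8 lb
  SiO2: 37.13% × 999.9 = 371.3 lb
  ZnO: 2.840% × 999.9 = 28.40 lb
A balance pass over the oxides, applying the batch weights above, relative to the basis at hand (summed amounts equal target values modulo rounding of the values):
  Li2O: 27.46·0.4057 = 11.14 lb (target 11.14 lb)
  TiO2: 169.5·0.9900 = 167.8 lb (target 167.8 lb)
  ZrO2: 145.8·0.6756 = 98.50 lb (target 98.50 lb)
  CaO: 630.6·0.4830 + 32.47·0.5606 = 322.8 lb (target 322.8 lb)
  SiO2: 630.6·0.5140 + 145.8·0.3234 = 371.3 lb (target 371.3 lb)
  ZnO: 28.45·0.9980 = 28.39 lb (target 28.40 lb)
Glass-mass closure: total charge less LOI = 999.9 lb (targets for the oxides total 999.9 lb; with the basis standing at 999.9 lb — deltas are rounding alone).
Summing the batch: Σ batch = 1034 lb; LOI removed, Σ of batch·LOI: 34.38 lb; yield: glass divided by total = 96.68%.

Batch per 999.9 lb melt:
  ZnO: 28.45 lb
  CaSiO3: 630.6 lb
  zircon sand: 145.8 lb
  TiO2: 169.5 lb
  CaCO3: 32.47 lb
  Li2CO3: 27.46 lb
Total batch = 1034 lb; LOI loss = 34.38 lb; yield = 96.68%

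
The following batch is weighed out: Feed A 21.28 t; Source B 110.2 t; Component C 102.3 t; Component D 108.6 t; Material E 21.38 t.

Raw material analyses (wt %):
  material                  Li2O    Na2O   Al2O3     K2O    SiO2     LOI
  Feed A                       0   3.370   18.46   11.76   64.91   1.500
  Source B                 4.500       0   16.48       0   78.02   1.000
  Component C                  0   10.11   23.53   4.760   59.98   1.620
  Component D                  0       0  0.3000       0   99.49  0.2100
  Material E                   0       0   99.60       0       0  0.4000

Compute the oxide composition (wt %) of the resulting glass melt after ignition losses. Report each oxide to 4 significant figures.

The working math runs at full precision in all steps; in-progress results are shown (rounded to four significant digits) in the working. Each reported result carries a single rounding; derived quantities (net glass mass, ignition loss, yield, the totals, the five compositions) are rebuilt from the batch weights per 360.4 t of glass in full precision as quoted within the problem or the answer.
Mass of each oxide from the mix:
  Li2O: 110.2·0.04500 = 4.959 t
  Na2O: 21.28·0.03370 + 102.3·0.1011 = 11.06 t
  Al2O3: 21.28·0.1846 + 110.2·0.1648 + 102.3·0.2353 + 108.6·0.003000 + 21.38·0.9960 = 67.78 t
  K2O: 21.28·0.1176 + 102.3·0.04760 = 7.372 t
  SiO2: 21.28·0.6491 + 110.2·0.7802 + 102.3·0.5998 + 108.6·0.9949 = 269.2 t
LOI: 21.28·0.01500 + 110.2·0.01000 + 102.3·0.01620 + 108.6·0.002100 + 21.38·0.004000 = 3.392 t
Net of LOI, the glass mass = 363.8 − 3.392 = 360.4 t (= Σ oxide masses)
wt % = 100 × oxide mass / glass mass

Glass mass = 360.4 t (batch 363.8 − LOI 3.392).
Composition: Li2O 1.376%, Na2O 3.069%, Al2O3 18.81%, K2O 2.046%, SiO2 74.70%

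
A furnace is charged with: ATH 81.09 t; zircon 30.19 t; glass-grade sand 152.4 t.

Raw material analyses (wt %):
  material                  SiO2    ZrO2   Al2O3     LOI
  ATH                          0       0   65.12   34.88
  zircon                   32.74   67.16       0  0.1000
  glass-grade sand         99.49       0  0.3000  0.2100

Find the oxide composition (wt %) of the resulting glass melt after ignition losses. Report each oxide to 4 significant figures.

Full precision is carried end to end; working values are displayed with 4-significant-figure rounding when written out — every reported number includes exactly one rounding; the derived quantities, which include totals, the yield, LOI, glass mass, three oxide percentages, are rebuilt at full float precision, as set out in problem or answer, starting from the weights per 235.0 t of glass.
Oxide-by-oxide delivered mass:
  SiO2: 30.19·0.3274 + 152.4·0.9949 = 161.5 t
  ZrO2: 30.19·0.6716 = 20.28 t
  Al2O3: 81.09·0.6512 + 152.4·0.003000 = 53.26 t
LOI: 81.09·0.3488 + 30.19·0.001000 + 152.4·0.002100 = 28.63 t
Net of LOI, the glass mass = 263.7 − 28.63 = 235.0 t (= the summed oxide contributions)
wt % = 100 × oxide mass / glass mass

Glass mass = 235.0 t (batch 263.7 − LOI 28.63).
Composition: SiO2 68.71%, ZrO2 8.626%, Al2O3 22.66%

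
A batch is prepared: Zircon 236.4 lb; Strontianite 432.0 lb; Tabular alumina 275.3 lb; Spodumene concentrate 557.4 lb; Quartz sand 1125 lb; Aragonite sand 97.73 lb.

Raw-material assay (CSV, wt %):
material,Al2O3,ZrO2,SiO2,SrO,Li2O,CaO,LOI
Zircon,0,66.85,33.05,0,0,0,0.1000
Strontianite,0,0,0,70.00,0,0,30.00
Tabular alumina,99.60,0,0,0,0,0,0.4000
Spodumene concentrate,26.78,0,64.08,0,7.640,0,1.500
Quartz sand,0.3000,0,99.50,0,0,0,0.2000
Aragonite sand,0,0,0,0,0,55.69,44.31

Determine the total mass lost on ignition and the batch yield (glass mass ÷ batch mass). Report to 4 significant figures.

Every computation maintains full precision from start to finish. In-progress results are displayed, with 4-significant-digit rounding, on the page. Each reported figure takes just one rounding — the derived quantities, including totals, ignition loss, yield, net glass mass, six oxide percentages, are rebuilt from the weighed amounts at 2539 lb of glass in exact precision, exactly as printed in either problem or answer.
Ignition loss by material:
  Zircon: 236.4 × 0.001000 = 0.2364 lb
  Strontianite: 432.0 × 0.3000 = 129.6 lb
  Tabular alumina: 275.3 × 0.004000 = 1.101 lb
  Spodumene concentrate: 557.4 × 0.01500 = 8.361 lb
  Quartz sand: 1125 × 0.002000 = 2.250 lb
  Aragonite sand: 97.73 × 0.4431 = 43.30 lb
Total LOI = 184.9 lb
Glass = batch − LOI = 2724 − 184.9 = 2539 lb

LOI loss = 184.9 lb; glass = 2539 lb; yield = 93.21%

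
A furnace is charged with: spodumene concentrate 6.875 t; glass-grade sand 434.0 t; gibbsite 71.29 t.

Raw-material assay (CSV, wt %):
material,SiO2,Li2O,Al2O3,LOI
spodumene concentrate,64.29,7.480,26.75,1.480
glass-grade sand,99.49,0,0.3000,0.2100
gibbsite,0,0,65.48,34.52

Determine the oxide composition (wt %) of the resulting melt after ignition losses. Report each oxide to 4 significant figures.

Every computation carries full precision through the solve. Intermediates are shown, with 4-significant-figure rounding, on the page — each reported figure is rounded only once — all derived quantities are rebuilt from the batch weights at 486.5 t of glass at exact precision (ignition loss, the yield, totals, three oxide percentages, net glass mass), as given in the problem or the answer.
Delivered oxide masses:
  SiO2: 6.875·0.6429 + 434.0·0.9949 = 436.2 t
  Li2O: 6.875·0.07480 = 0.5142 t
  Al2O3: 6.875·0.2675 + 434.0·0.003000 + 71.29·0.6548 = 49.82 t
LOI: 6.875·0.01480 + 434.0·0.002100 + 71.29·0.3452 = 25.62 t
Glass mass = batch − LOI = 512.2 − 25.62 = 486.5 t (consistent with Σ oxide mass)
oxide / glass × 100 gives the wt %

Glass mass = 486.5 t (batch 512.2 − LOI 25.62).
Composition: SiO2 89.65%, Li2O 0.1057%, Al2O3 10.24%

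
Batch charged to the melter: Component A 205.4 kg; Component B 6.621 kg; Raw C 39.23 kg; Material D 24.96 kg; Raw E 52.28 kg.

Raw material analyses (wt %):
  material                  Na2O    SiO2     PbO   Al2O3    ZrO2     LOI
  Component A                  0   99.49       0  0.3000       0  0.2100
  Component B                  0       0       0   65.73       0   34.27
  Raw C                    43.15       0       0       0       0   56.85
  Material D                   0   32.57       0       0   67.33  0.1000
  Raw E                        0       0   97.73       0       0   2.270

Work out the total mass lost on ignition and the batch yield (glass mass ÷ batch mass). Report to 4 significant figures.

LOI loss = 26.21 kg; glass = 302.3 kg; yield = 92.02%

The intermediate values are shown with 4-significant-figure rounding within the worked lines; the whole derivation maintains exact precision all the way through. Every reported result is rounded just once. The derived quantities (the totals, glass mass, five oxide percentages, the yield, LOI) are carried starting from the weights at 302.3 kg of glass in full float precision, as quoted within either problem or answer.
Loss on ignition, line by line:
  Component A: 205.4 × 0.002100 = 0.4313 kg
  Component B: 6.621 × 0.3427 = 2.269 kg
  Raw C: 39.23 × 0.5685 = 22.30 kg
  Material D: 24.96 × 0.001000 = 0.02496 kg
  Raw E: 52.28 × 0.02270 = 1.187 kg
Total LOI = 26.21 kg
Glass = batch − LOI = 328.5 − 26.21 = 302.3 kg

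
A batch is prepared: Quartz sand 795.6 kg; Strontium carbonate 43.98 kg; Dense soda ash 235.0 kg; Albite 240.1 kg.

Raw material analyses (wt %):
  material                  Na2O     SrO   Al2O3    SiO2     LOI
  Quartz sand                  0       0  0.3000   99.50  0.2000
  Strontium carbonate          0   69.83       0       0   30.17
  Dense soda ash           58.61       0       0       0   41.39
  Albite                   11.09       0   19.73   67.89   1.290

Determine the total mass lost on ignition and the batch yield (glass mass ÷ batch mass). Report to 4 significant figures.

Every computation maintains full precision through the solve. In-progress results appear rounded off to 4 significant figures between the steps — a single rounding completes each reported value — derived quantities (the yield, the four compositions, totals, ignition loss, glass mass) are re-derived at exact precision starting from the weights on 1199 kg of glass, as they appear in the problem or answer text.
Per-material ignition loss:
  Quartz sand: 795.6 × 0.002000 = 1.591 kg
  Strontium carbonate: 43.98 × 0.3017 = 13.27 kg
  Dense soda ash: 235.0 × 0.4139 = 97.27 kg
  Albite: 240.1 × 0.01290 = 3.097 kg
Total LOI = 115.2 kg
Glass = batch − LOI = 1315 − 115.2 = 1199 kg

LOI loss = 115.2 kg; glass = 1199 kg; yield = 91.24%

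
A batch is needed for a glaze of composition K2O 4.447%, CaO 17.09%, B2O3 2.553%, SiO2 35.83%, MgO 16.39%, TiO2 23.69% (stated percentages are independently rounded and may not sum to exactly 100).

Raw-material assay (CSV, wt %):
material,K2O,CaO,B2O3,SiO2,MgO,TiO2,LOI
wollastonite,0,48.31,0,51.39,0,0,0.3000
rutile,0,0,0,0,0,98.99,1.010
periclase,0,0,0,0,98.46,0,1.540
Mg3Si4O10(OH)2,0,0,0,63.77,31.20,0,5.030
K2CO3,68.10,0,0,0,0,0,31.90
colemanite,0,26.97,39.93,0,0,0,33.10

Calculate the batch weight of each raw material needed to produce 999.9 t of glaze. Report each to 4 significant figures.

The intermediate values are displayed with 4-significant-digit rounding as written — every computation runs at full float precision in every operation — a single rounding yields each reported value; the derived quantities (yield, totals, ignition loss, glass mass, the six compositions) are recomputed from the weighed amounts on 999.9 t of glass at full float precision as quoted within the question or the answer.
Per-oxide target masses for 999.9 t glaze:
  K2O: 4.447% × 999.9 = 44.47 t
  CaO: 17.09% × 999.9 = 170.9 t
  B2O3: 2.553% × 999.9 = 25.53 t
  SiO2: 35.83% × 999.9 = 358.3 t
  MgO: 16.39% × 999.9 = 163.9 t
  TiO2: 23.69% × 999.9 = 236.9 t
A balance pass over the oxides, using the reported weights, versus the basis set out (sums match the target masses once rounding is allowed for):
  K2O: 65.29·0.6810 = 44.46 t (target 44.47 t)
  CaO: 318.0·0.4831 + 63.93·0.2697 = 170.9 t (target 170.9 t)
  B2O3: 63.93·0.3993 = 25.53 t (target 25.53 t)
  SiO2: 318.0·0.5139 + 305.5·0.6377 = 358.2 t (target 358.3 t)
  MgO: 69.63·0.9846 + 305.5·0.3120 = 163.9 t (target 163.9 t)
  TiO2: 239.3·0.9899 = 236.9 t (target 236.9 t)
Glass-mass closure: net batch after ignition = 999.9 t (oxide target masses add up to 999.9 t; the stated basis being 999.9 t — rounding explains the deltas).
Summing the batch: Σ batch = 1062 t; the LOI term Σ batch·LOI equals 61.80 t; yield = glass ÷ total batch = 94.18%.

Batch per 999.9 t glaze:
  wollastonite: 318.0 t
  rutile: 239.3 t
  periclase: 69.63 t
  Mg3Si4O10(OH)2: 305.5 t
  K2CO3: 65.29 t
  colemanite: 63.93 t
Total batch = 1062 t; LOI loss = 61.80 t; yield = 94.18%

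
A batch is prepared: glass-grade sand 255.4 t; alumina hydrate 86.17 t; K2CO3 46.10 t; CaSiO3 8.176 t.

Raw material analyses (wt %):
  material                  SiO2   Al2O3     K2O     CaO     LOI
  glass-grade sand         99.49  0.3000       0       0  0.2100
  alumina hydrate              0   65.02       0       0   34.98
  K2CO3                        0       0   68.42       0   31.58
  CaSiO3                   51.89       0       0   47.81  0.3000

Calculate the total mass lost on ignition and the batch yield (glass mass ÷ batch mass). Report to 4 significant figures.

Rounding to four significant digits applies to each in-between result as printed — full precision is kept at all times — a single rounding completes every reported result; the derived quantities (totals, four oxide percentages, LOI, the yield, net glass mass) are carried using the weight values on 350.6 t of glass in full precision as given in question or answer.
Ignition loss by material:
  glass-grade sand: 255.4 × 0.002100 = 0.5363 t
  alumina hydrate: 86.17 × 0.3498 = 30.14 t
  K2CO3: 46.10 × 0.3158 = 14.56 t
  CaSiO3: 8.176 × 0.003000 = 0.02453 t
Total LOI = 45.26 t
Glass = batch − LOI = 395.8 − 45.26 = 350.6 t

LOI loss = 45.26 t; glass = 350.6 t; yield = 88.57%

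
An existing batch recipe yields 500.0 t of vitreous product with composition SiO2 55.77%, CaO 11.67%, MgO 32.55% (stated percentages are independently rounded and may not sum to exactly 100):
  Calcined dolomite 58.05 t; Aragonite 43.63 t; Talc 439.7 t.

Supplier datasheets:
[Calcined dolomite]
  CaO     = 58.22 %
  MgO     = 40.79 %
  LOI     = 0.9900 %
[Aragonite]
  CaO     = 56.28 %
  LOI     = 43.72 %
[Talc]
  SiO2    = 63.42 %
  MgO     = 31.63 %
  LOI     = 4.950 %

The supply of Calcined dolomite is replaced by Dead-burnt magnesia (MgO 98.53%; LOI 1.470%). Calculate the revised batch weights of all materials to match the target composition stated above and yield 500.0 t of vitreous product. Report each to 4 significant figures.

All arithmetic runs at full precision end to end. Values along the way are displayed, rounded to four significant figures, as written; each reported result is rounded just once; all derived quantities, including net glass mass, the totals, LOI, yield, three oxide percentages, are rebuilt starting from the weights at 500.0 t of glass in exact precision, precisely as stated by the question or the answer.
Target masses of each oxide per 500.0 t vitreous product:
  SiO2: 55.77% × 500.0 = 278.8 t
  CaO: 11.67% × 500.0 = 58.35 t
  MgO: 32.55% × 500.0 = 162.7 t
Oxide-by-oxide audit with the batch weights as given, on the stated basis (each sum matches its target mass net of answer rounding effects):
  SiO2: 439.7·0.6342 = 278.9 t (target 278.8 t)
  CaO: 103.7·0.5628 = 58.36 t (target 58.35 t)
  MgO: 24.03·0.9853 + 439.7·0.3163 = 162.8 t (target 162.7 t)
Auditing the glass mass value: batch total minus LOI = 500.0 t (the Σ of target masses is 500.0 t; against the stated basis, 500.0 t — gaps are rounding artifacts).
Total batch = Σ batch = 567.4 t; ignition loss, Σ(batch × LOI) = 67.46 t; as yield: glass ÷ batch → 88.11%.

Revised batch per 500.0 t vitreous product:
  Dead-burnt magnesia: 24.03 t
  Aragonite: 103.7 t
  Talc: 439.7 t
Total batch = 567.4 t; LOI loss = 67.46 t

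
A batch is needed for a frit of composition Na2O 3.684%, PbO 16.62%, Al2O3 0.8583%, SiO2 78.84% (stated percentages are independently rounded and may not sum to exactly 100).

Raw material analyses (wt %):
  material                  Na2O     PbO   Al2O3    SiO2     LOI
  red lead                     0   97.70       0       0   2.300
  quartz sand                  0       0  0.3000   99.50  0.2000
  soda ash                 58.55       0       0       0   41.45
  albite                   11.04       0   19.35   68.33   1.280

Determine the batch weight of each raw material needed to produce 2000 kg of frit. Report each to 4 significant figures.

Batch per 2000 kg frit:
  red lead: 340.2 kg
  quartz sand: 1540 kg
  soda ash: 113.6 kg
  albite: 64.83 kg
Total batch = 2059 kg; LOI loss = 58.82 kg; yield = 97.14%

The whole derivation maintains full precision throughout — intermediates appear, rounded to 4 significant digits, as written — every reported number receives exactly one rounding — all derived quantities are recomputed from the weighed amounts on 2000 kg of glass at full precision (the totals, yield, the four compositions, glass mass, LOI) as they appear in the problem or answer text.
Target oxide masses per 2000 kg frit:
  Na2O: 3.684% × 2000 = 73.68 kg
  PbO: 16.62% × 2000 = 332.4 kg
  Al2O3: 0.8583% × 2000 = 17.17 kg
  SiO2: 78.84% × 2000 = 1577 kg
Per-oxide balance check per the reported batch figures, relative to the basis at hand (summed amounts equal target values net of answer rounding effects):
  Na2O: 113.6·0.5855 + 64.83·0.1104 = 73.67 kg (target 73.68 kg)
  PbO: 340.2·0.9770 = 332.4 kg (target 332.4 kg)
  Al2O3: 1540·0.003000 + 64.83·0.1935 = 17.16 kg (target 17.17 kg)
  SiO2: 1540·0.9950 + 64.83·0.6833 = 1577 kg (target 1577 kg)
Glass-mass sanity pass: the batch minus its LOI: 2000 kg (targets for the oxides total 2000 kg; against the stated basis, 2000 kg — gaps are rounding artifacts).
Total batch = Σ batch = 2059 kg; the LOI term Σ batch·LOI equals 58.82 kg; glass ÷ batch gives a yield of 97.14%.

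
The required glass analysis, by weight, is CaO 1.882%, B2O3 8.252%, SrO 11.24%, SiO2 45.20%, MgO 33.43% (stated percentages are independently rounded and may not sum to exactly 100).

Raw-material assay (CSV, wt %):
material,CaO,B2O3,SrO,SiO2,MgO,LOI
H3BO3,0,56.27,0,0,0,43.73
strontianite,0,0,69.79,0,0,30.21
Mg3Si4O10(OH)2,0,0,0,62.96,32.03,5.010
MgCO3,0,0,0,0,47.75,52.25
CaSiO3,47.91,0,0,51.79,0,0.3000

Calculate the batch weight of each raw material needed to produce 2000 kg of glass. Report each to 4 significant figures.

Each numeric step holds full float precision through the solve; working values appear rounded to four significant figures alongside each step. Exactly one rounding lands on each reported value. Derived quantities, including net glass mass, the yield, totals, ignition loss, five oxide percentages, are carried from the batch weights per 2000 kg of glass in exact precision, exactly as shown in the problem or the answer.
Oxide mass targets, per 2000 kg glass:
  CaO: 1.882% × 2000 = 37.64 kg
  B2O3: 8.252% × 2000 = 165.0 kg
  SrO: 11.24% × 2000 = 224.8 kg
  SiO2: 45.20% × 2000 = 904.0 kg
  MgO: 33.43% × 2000 = 668.6 kg
Checking each oxide sum working from each reported weight, under the basis named above (summed amounts equal target values modulo rounding of the values):
  CaO: 78.56·0.4791 = 37.64 kg (target 37.64 kg)
  B2O3: 293.3·0.5627 = 165.0 kg (target 165.0 kg)
  SrO: 322.1·0.6979 = 224.8 kg (target 224.8 kg)
  SiO2: 1371·0.6296 + 78.56·0.5179 = 903.9 kg (target 904.0 kg)
  MgO: 1371·0.3203 + 480.4·0.4775 = 668.5 kg (target 668.6 kg)
Glass-mass sanity pass: total batch − LOI = 2000 kg (summing oxide targets gives 2000 kg; the stated basis being 2000 kg — gaps are rounding artifacts).
Summing the batch: Σ batch = 2545 kg; LOI loss = Σ batch·LOI = 545.5 kg; glass ÷ batch gives a yield of 78.57%.

Batch per 2000 kg glass:
  H3BO3: 293.3 kg
  strontianite: 322.1 kg
  Mg3Si4O10(OH)2: 1371 kg
  MgCO3: 480.4 kg
  CaSiO3: 78.56 kg
Total batch = 2545 kg; LOI loss = 545.5 kg; yield = 78.57%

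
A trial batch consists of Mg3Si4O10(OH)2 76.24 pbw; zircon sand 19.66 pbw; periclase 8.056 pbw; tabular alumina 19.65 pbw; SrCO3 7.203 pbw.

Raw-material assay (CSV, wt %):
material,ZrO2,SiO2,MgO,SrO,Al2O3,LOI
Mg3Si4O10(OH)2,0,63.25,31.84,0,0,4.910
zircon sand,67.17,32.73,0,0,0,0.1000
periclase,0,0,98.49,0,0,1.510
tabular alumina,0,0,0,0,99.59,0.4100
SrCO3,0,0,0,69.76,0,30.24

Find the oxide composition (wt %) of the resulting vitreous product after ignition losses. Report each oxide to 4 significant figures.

In-progress results appear rounded off to 4 significant figures between the steps. Every computation runs at exact precision in every operation; each reported value is rounded only once — all derived quantities are recomputed from the weighed amounts at 124.7 pbw of glass at exact precision (LOI, the yield, five oxide percentages, net glass mass, the totals) precisely as stated by the question or the answer.
What the batch supplies per oxide:
  ZrO2: 19.66·0.6717 = 13.21 pbw
  SiO2: 76.24·0.6325 + 19.66·0.3273 = 54.66 pbw
  MgO: 76.24·0.3184 + 8.056·0.9849 = 32.21 pbw
  SrO: 7.203·0.6976 = 5.025 pbw
  Al2O3: 19.65·0.9959 = 19.57 pbw
LOI: 76.24·0.04910 + 19.66·0.001000 + 8.056·0.01510 + 19.65·0.004100 + 7.203·0.3024 = 6.143 pbw
Glass = total batch minus LOI = 130.8 − 6.143 = 124.7 pbw (matching Σ of the oxides)
percent by weight: oxide/glass ×100

Glass mass = 124.7 pbw (batch 130.8 − LOI 6.143).
Composition: ZrO2 10.59%, SiO2 43.84%, MgO 25.84%, SrO 4.031%, Al2O3 15.70%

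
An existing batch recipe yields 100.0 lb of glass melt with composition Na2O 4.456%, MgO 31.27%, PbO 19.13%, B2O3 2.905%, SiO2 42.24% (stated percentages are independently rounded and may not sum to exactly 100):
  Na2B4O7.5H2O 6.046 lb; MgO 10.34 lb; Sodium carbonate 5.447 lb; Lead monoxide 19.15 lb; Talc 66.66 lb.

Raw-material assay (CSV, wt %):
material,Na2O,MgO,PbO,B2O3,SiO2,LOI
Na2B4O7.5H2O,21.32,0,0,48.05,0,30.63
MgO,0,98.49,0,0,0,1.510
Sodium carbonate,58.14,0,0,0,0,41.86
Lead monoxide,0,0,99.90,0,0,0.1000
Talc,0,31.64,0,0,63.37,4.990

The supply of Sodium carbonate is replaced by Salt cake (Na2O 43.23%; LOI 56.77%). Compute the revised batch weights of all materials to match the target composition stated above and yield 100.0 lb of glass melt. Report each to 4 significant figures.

Revised batch per 100.0 lb glass melt:
  Na2B4O7.5H2O: 6.046 lb
  MgO: 10.34 lb
  Salt cake: 7.326 lb
  Lead monoxide: 19.15 lb
  Talc: 66.66 lb
Total batch = 109.5 lb; LOI loss = 9.512 lb

The working math carries exact precision at all times. Intermediates are shown rounded to four significant figures as written. Exactly one rounding lands on every reported figure — the derived quantities are re-derived in full float precision (LOI, glass mass, yield, the totals, five oxide percentages) starting from the weights for 100.0 lb of glass, exactly as shown in either problem or answer.
Target oxide masses per 100.0 lb glass melt:
  Na2O: 4.456% × 100.0 = 4.456 lb
  MgO: 31.27% × 100.0 = 31.27 lb
  PbO: 19.13% × 100.0 = 19.13 lb
  B2O3: 2.905% × 100.0 = 2.905 lb
  SiO2: 42.24% × 100.0 = 42.24 lb
Mass-balance tally per oxide using the reported weights, against the basis in use (every target is met by its sum exact up to rounding of places):
  Na2O: 6.046·0.2132 + 7.326·0.4323 = 4.456 lb (target 4.456 lb)
  MgO: 10.34·0.9849 + 66.66·0.3164 = 31.28 lb (target 31.27 lb)
  PbO: 19.15·0.9990 = 19.13 lb (target 19.13 lb)
  B2O3: 6.046·0.4805 = 2.905 lb (target 2.905 lb)
  SiO2: 66.66·0.6337 = 42.24 lb (target 42.24 lb)
Glass-mass bookkeeping: total batch − LOI = 100.0 lb (per-oxide target masses sum to 100.0 lb; the stated basis being 100.0 lb — rounding explains the deltas).
Summing the batch: Σ batch = 109.5 lb; Σ batch·LOI gives LOI loss = 9.512 lb; the yield ratio, glass ÷ batch: 91.31%.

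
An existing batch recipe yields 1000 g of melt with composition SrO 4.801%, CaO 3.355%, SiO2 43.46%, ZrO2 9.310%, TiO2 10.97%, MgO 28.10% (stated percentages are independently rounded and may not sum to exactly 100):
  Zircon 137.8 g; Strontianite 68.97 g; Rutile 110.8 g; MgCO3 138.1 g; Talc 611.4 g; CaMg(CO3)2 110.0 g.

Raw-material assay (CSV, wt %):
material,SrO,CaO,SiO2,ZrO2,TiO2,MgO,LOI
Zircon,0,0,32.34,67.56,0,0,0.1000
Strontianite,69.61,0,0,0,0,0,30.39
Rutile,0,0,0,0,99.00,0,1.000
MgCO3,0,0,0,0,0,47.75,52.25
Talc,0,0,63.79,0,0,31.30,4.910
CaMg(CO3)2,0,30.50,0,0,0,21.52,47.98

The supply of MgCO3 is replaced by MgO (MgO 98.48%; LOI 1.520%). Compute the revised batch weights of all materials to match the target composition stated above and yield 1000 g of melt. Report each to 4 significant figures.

Revised batch per 1000 g melt:
  Zircon: 137.8 g
  Strontianite: 68.97 g
  Rutile: 110.8 g
  MgO: 66.97 g
  Talc: 611.4 g
  CaMg(CO3)2: 110.0 g
Total batch = 1106 g; LOI loss = 106.0 g

Values along the way are printed rounded to 4 significant digits at each printed step — all arithmetic holds full float precision end to end — a single rounding yields each reported value — the derived quantities are computed starting from the weights for 1000 g of glass at full precision (totals, yield, LOI, glass mass, the six compositions), exactly as printed in the problem or answer text.
The oxide mass targets at 1000 g melt:
  SrO: 4.801% × 1000 = 48.01 g
  CaO: 3.355% × 1000 = 33.55 g
  SiO2: 43.46% × 1000 = 434.6 g
  ZrO2: 9.310% × 1000 = 93.10 g
  TiO2: 10.97% × 1000 = 109.7 g
  MgO: 28.10% × 1000 = 281.0 g
Mass-balance tally per oxide applying the batch weights above, on the stated basis (target by target, the sums agree inside rounding margins):
  SrO: 68.97·0.6961 = 48.01 g (target 48.01 g)
  CaO: 110.0·0.3050 = 33.55 g (target 33.55 g)
  SiO2: 137.8·0.3234 + 611.4·0.6379 = 434.6 g (target 434.6 g)
  ZrO2: 137.8·0.6756 = 93.10 g (target 93.10 g)
  TiO2: 110.8·0.9900 = 109.7 g (target 109.7 g)
  MgO: 66.97·0.9848 + 611.4·0.3130 + 110.0·0.2152 = 281.0 g (target 281.0 g)
Consistency of the glass mass: whole batch net of LOI = 999.9 g (targets for the oxides total 1000 g; with the basis standing at 1000 g — gaps are rounding artifacts).
Batch grand total — Σ batch = 1106 g; ignition loss, Σ(batch × LOI) = 106.0 g; yield = glass ÷ total batch = 90.41%.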